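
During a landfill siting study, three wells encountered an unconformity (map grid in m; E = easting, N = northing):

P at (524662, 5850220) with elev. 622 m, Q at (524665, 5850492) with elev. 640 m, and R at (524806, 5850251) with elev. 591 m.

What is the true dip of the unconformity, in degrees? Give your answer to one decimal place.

13.5°

Two edge vectors: P→Q = (3, 272, 18), P→R = (144, 31, -31).
Normal n = (P→Q) × (P→R) = (-8990, 2685, -39075).
So ∂z/∂E = −n_x/n_z = −0.23007 and ∂z/∂N = −n_y/n_z = 0.06871.
Gradient magnitude |∇z| = √(a² + b²) = √(0.05293 + 0.00472) = 0.24011.
True dip = arctan(0.24011) = 13.5°, dipping toward ESE (azimuth ≈ 107°).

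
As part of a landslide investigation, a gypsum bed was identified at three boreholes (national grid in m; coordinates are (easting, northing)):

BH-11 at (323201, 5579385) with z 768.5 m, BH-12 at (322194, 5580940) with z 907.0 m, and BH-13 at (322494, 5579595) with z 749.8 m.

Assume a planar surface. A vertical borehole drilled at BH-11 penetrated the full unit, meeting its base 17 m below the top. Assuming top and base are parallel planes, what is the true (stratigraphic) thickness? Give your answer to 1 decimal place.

Let the plane be z = a·E + b·N + c.
BH-12−BH-11: −1007a + 1555b = 138.5;  BH-13−BH-11: −707a + 210b = −18.7.
Solving gives a = 0.06551, b = 0.13149.
|∇z| = √(a²+b²) = 0.14690, so dip δ = arctan(0.14690) = 8.36°.
True thickness = vertical thickness × cos δ = 17 × cos 8.36° = 16.8 m.

16.8 m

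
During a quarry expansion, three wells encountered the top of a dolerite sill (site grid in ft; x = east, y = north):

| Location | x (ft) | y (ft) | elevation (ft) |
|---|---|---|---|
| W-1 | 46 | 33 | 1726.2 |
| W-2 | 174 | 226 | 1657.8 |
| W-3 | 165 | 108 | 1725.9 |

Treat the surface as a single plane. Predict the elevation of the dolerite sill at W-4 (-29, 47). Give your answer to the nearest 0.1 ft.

Let the plane be z = a·x + b·y + c.
W-2−W-1: 128a + 193b = −68.4;  W-3−W-1: 119a + 75b = −0.3.
Solving gives a = 0.37945, b = −0.60606.
Then c = 1726.2 − a·46 − b·33 = 1728.75.
At (-29, 47): z = −11.0 − 28.5 + 1728.75 = 1689.3 ft.

1689.3 ft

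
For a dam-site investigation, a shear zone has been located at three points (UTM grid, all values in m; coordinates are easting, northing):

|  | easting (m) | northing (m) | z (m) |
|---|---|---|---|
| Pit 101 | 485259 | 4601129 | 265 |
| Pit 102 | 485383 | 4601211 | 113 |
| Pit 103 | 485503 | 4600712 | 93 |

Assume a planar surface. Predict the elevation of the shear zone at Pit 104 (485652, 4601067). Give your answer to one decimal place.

Let the plane be z = a·easting + b·northing + c.
Pit 102−Pit 101: 124a + 82b = −152;  Pit 103−Pit 101: 244a − 417b = −172.
Solving gives a = −1.080484132, b = −0.219755703.
Then c = 265 − a·485259 − b·4601129 = 1535703.99.
At (485652, 4601067): z = −524739.3 − 1011110.7 + 1535703.99 = -146.0 m.

-146.0 m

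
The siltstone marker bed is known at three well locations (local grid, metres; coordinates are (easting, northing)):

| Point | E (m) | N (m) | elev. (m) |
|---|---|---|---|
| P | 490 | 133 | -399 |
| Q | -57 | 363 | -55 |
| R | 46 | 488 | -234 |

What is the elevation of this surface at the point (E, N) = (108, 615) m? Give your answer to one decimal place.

-376.9 m

Two edge vectors: P→Q = (-547, 230, 344), P→R = (-444, 355, 165).
Normal n = (P→Q) × (P→R) = (-84170, -62481, -92065).
So ∂z/∂E = −n_x/n_z = −0.91425 and ∂z/∂N = −n_y/n_z = −0.67866.
Intercept c from P: -399 + 447.98 + 90.26 = 139.24.
At (108, 615): z = −98.7 − 417.4 + 139.24 = -376.9 m.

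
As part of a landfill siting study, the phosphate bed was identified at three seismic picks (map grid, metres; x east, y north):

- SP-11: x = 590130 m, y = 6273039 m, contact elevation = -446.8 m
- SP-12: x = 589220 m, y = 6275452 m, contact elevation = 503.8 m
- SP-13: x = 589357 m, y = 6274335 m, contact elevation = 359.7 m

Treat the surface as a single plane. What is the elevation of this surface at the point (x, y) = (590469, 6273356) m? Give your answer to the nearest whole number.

-799 m

Let the plane be z = a·x + b·y + c.
SP-12−SP-11: −910a + 2413b = 950.6;  SP-13−SP-11: −773a + 1296b = 806.5.
Solving gives a = −1.04114062, b = 0.00131042.
Then c = -446.8 − a·590130 − b·6273039 = 605741.22.
At (590469, 6273356): z = −614761.3 + 8220.7 + 605741.22 = -799.3 m.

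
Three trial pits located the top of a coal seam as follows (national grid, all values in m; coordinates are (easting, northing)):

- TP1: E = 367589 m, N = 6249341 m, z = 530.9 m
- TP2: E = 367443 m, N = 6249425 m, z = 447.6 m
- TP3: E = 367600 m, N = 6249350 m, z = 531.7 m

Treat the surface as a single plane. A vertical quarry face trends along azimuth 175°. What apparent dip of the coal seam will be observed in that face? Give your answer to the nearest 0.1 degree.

21.2°

Two edge vectors: TP1→TP2 = (-146, 84, -83.3), TP1→TP3 = (11, 9, 0.8).
Normal n = (TP1→TP2) × (TP1→TP3) = (816.9, -799.5, -2238).
So ∂z/∂E = −n_x/n_z = 0.36501 and ∂z/∂N = −n_y/n_z = −0.35724.
Unit vector along 175° is (sin 175°, cos 175°) = (0.0872, -0.9962).
Slope in that direction = a·(0.0872) + b·(-0.9962) = 0.38769.
Apparent dip = arctan|0.38769| = 21.2° (true dip is 27.1°, so apparent ≤ true as expected).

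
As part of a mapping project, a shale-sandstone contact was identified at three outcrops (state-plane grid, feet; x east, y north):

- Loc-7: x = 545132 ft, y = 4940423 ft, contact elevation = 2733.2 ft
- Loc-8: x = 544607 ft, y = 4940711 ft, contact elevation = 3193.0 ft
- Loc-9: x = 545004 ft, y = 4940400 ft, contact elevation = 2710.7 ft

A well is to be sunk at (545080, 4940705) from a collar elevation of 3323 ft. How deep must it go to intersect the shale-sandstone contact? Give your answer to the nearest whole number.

Let the plane be z = a·x + b·y + c.
Loc-8−Loc-7: −525a + 288b = 459.8;  Loc-9−Loc-7: −128a − 23b = −22.5.
Solving gives a = −0.08368377, b = 1.44397924.
Then c = 2733.2 − a·545132 − b·4940423 = −7085516.35.
At (545080, 4940705): z_contact = −45614.3 + 7134275.4 − 7085516.35 = 3144.8 ft.
Depth below ground = 3323 − 3144.8 = 178 ft.

178 ft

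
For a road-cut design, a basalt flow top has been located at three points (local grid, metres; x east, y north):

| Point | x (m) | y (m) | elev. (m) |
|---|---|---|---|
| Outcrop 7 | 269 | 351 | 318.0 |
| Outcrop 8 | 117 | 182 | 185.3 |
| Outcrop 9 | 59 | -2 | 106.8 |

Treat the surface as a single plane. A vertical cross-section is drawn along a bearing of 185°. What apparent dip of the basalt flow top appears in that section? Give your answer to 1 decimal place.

Two edge vectors: Outcrop 7→Outcrop 8 = (-152, -169, -132.7), Outcrop 7→Outcrop 9 = (-210, -353, -211.2).
Normal n = (Outcrop 7→Outcrop 8) × (Outcrop 7→Outcrop 9) = (-11150.3, -4235.4, 18166).
So ∂z/∂x = −n_x/n_z = 0.61380 and ∂z/∂y = −n_y/n_z = 0.23315.
Unit vector along 185° is (sin 185°, cos 185°) = (-0.0872, -0.9962).
Slope in that direction = a·(-0.0872) + b·(-0.9962) = −0.28576.
Apparent dip = arctan|0.28576| = 15.9° (true dip is 33.3°, so apparent ≤ true as expected).

15.9°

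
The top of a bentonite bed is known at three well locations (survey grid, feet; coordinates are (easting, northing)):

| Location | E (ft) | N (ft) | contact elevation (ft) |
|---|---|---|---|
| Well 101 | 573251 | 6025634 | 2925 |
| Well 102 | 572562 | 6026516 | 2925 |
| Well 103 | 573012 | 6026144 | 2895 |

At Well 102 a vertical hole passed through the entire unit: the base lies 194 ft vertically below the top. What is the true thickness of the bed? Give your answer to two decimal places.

188.69 ft

Two edge vectors: Well 101→Well 102 = (-689, 882, 0), Well 101→Well 103 = (-239, 510, -30).
Normal n = (Well 101→Well 102) × (Well 101→Well 103) = (-26460, -20670, -140592).
So ∂z/∂E = −n_x/n_z = −0.18820 and ∂z/∂N = −n_y/n_z = −0.14702.
|∇z| = √(a²+b²) = 0.23882, so dip δ = arctan(0.23882) = 13.43°.
True thickness = vertical thickness × cos δ = 194 × cos 13.43° = 188.69 ft.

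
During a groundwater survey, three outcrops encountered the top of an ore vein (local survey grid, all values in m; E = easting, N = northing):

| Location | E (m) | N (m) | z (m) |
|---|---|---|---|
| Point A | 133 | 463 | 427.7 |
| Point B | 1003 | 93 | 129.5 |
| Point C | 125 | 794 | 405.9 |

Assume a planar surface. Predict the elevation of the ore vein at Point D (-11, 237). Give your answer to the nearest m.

Let the plane be z = a·E + b·N + c.
Point B−Point A: 870a − 370b = −298.2;  Point C−Point A: −8a + 331b = −21.8.
Solving gives a = −0.37462, b = −0.07492.
Then c = 427.7 − a·133 − b·463 = 512.21.
At (-11, 237): z = 4.1 − 17.8 + 512.21 = 498.6 m.

499 m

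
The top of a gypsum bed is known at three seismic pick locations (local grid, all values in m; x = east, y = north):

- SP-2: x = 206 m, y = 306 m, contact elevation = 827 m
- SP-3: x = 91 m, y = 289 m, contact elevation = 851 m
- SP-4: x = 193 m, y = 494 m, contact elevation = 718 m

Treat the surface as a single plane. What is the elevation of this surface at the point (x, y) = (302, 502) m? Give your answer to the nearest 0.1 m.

700.0 m

Let the plane be z = a·x + b·y + c.
SP-3−SP-2: −115a − 17b = 24;  SP-4−SP-2: −13a + 188b = −109.
Solving gives a = −0.12174, b = −0.58821.
Then c = 827 − a·206 − b·306 = 1032.07.
At (302, 502): z = −36.8 − 295.3 + 1032.07 = 700.0 m.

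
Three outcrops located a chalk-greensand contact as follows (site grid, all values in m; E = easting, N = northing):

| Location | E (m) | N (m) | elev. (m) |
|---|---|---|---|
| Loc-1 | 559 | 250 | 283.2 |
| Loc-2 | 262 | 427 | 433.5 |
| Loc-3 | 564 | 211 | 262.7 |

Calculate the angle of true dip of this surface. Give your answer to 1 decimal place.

28.4°

Let the plane be z = a·E + b·N + c.
Loc-2−Loc-1: −297a + 177b = 150.3;  Loc-3−Loc-1: 5a − 39b = −20.5.
Solving gives a = −0.20875, b = 0.49888.
Gradient magnitude |∇z| = √(a² + b²) = √(0.04358 + 0.24888) = 0.54079.
True dip = arctan(0.54079) = 28.4°, dipping toward SSE (azimuth ≈ 157°).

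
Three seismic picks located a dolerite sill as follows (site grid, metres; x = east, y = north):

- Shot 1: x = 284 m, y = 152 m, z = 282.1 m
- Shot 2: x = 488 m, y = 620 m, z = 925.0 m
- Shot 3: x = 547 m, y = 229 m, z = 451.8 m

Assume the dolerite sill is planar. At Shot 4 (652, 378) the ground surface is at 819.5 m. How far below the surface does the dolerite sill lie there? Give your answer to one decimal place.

151.9 m

Two edge vectors: Shot 1→Shot 2 = (204, 468, 642.9), Shot 1→Shot 3 = (263, 77, 169.7).
Normal n = (Shot 1→Shot 2) × (Shot 1→Shot 3) = (29916.3, 134463.9, -107376).
So ∂z/∂x = −n_x/n_z = 0.27861 and ∂z/∂y = −n_y/n_z = 1.25227.
Intercept c from Shot 1: 282.1 − 79.13 − 190.35 = 12.63.
At (652, 378): z_contact = 181.66 + 473.36 + 12.63 = 667.64 m.
Depth below ground = 819.5 − 667.64 = 151.9 m.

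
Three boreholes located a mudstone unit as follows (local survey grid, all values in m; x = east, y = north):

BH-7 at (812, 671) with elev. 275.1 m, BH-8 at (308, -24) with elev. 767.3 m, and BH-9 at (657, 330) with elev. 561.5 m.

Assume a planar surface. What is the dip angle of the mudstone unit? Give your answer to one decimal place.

49.4°

Two edge vectors: BH-7→BH-8 = (-504, -695, 492.2), BH-7→BH-9 = (-155, -341, 286.4).
Normal n = (BH-7→BH-8) × (BH-7→BH-9) = (-31207.8, 68054.6, 64139).
So ∂z/∂x = −n_x/n_z = 0.48657 and ∂z/∂y = −n_y/n_z = −1.06105.
Gradient magnitude |∇z| = √(a² + b²) = √(0.23675 + 1.12582) = 1.16729.
True dip = arctan(1.16729) = 49.4°, dipping toward NNW (azimuth ≈ 335°).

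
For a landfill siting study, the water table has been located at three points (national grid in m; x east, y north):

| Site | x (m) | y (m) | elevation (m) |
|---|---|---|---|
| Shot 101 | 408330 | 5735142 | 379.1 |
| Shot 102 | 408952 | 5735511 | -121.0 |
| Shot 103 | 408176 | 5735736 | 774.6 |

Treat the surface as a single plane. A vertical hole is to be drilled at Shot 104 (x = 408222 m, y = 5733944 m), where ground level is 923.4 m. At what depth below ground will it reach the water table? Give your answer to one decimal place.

907.0 m

Let the plane be z = a·x + b·y + c.
Shot 102−Shot 101: 622a + 369b = −500.1;  Shot 103−Shot 101: −154a + 594b = 395.5.
Solving gives a = −1.039186336, b = 0.396406236.
Then c = 379.1 − a·408330 − b·5735142 = −1848736.00.
At (408222, 5733944): z_contact = −424218.72 + 2272971.16 − 1848736.00 = 16.44 m.
Depth below ground = 923.4 − 16.44 = 907.0 m.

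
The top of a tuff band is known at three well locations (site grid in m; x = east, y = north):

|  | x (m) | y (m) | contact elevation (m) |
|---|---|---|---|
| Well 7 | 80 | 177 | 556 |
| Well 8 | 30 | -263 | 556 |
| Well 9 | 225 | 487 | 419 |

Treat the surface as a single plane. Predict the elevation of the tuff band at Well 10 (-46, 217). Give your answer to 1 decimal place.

Let the plane be z = a·x + b·y + c.
Well 8−Well 7: −50a − 440b = 0;  Well 9−Well 7: 145a + 310b = −137.
Solving gives a = −1.24803, b = 0.14182.
Then c = 556 − a·80 − b·177 = 630.74.
At (-46, 217): z = 57.4 + 30.8 + 630.74 = 718.9 m.

718.9 m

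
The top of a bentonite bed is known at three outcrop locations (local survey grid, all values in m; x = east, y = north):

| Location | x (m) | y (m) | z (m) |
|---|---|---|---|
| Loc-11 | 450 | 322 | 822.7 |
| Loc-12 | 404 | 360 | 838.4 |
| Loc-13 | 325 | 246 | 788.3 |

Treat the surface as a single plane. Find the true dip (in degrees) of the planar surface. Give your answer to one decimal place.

23.3°

Two edge vectors: Loc-11→Loc-12 = (-46, 38, 15.7), Loc-11→Loc-13 = (-125, -76, -34.4).
Normal n = (Loc-11→Loc-12) × (Loc-11→Loc-13) = (-114, -3544.9, 8246).
So ∂z/∂x = −n_x/n_z = 0.01382 and ∂z/∂y = −n_y/n_z = 0.42989.
Gradient magnitude |∇z| = √(a² + b²) = √(0.00019 + 0.18481) = 0.43012.
True dip = arctan(0.43012) = 23.3°, dipping toward S (azimuth ≈ 182°).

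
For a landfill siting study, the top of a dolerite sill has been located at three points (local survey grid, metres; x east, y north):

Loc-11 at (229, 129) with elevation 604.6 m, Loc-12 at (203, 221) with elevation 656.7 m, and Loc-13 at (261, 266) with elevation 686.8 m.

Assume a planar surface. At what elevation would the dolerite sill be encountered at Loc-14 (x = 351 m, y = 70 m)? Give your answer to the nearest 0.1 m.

578.1 m

Two edge vectors: Loc-11→Loc-12 = (-26, 92, 52.1), Loc-11→Loc-13 = (32, 137, 82.2).
Normal n = (Loc-11→Loc-12) × (Loc-11→Loc-13) = (424.7, 3804.4, -6506).
So ∂z/∂x = −n_x/n_z = 0.06528 and ∂z/∂y = −n_y/n_z = 0.58475.
Intercept c from Loc-11: 604.6 − 14.95 − 75.43 = 514.22.
At (351, 70): z = 22.9 + 40.9 + 514.22 = 578.1 m.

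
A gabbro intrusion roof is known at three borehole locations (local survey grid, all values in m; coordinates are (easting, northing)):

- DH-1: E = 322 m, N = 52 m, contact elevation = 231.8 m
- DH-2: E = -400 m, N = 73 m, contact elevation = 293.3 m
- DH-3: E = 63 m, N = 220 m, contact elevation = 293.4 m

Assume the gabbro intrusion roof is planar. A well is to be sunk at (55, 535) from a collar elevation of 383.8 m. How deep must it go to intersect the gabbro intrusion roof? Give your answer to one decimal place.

12.2 m

Two edge vectors: DH-1→DH-2 = (-722, 21, 61.5), DH-1→DH-3 = (-259, 168, 61.6).
Normal n = (DH-1→DH-2) × (DH-1→DH-3) = (-9038.4, 28546.7, -115857).
So ∂z/∂E = −n_x/n_z = −0.07801 and ∂z/∂N = −n_y/n_z = 0.24640.
Intercept c from DH-1: 231.8 + 25.12 − 12.81 = 244.11.
At (55, 535): z_contact = −4.29 + 131.82 + 244.11 = 371.64 m.
Depth below ground = 383.8 − 371.64 = 12.2 m.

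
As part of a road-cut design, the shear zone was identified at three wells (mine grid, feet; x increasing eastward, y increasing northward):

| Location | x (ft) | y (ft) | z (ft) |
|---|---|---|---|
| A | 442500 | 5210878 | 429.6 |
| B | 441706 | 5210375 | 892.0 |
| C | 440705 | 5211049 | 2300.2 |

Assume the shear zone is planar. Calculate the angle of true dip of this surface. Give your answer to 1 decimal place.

Two edge vectors: A→B = (-794, -503, 462.4), A→C = (-1795, 171, 1870.6).
Normal n = (A→B) × (A→C) = (-1019982.2, 655248.4, -1038659).
So ∂z/∂x = −n_x/n_z = −0.98202 and ∂z/∂y = −n_y/n_z = 0.63086.
Gradient magnitude |∇z| = √(a² + b²) = √(0.96436 + 0.39798) = 1.16720.
True dip = arctan(1.16720) = 49.4°, dipping toward ESE (azimuth ≈ 123°).

49.4°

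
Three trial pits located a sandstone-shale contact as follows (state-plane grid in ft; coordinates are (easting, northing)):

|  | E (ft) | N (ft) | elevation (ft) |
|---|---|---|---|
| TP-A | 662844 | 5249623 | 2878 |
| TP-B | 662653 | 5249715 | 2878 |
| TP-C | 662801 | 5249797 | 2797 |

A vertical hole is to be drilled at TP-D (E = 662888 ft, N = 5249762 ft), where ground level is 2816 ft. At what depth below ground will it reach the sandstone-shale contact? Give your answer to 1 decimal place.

22.6 ft

Two edge vectors: TP-A→TP-B = (-191, 92, 0), TP-A→TP-C = (-43, 174, -81).
Normal n = (TP-A→TP-B) × (TP-A→TP-C) = (-7452, -15471, -29278).
So ∂z/∂E = −n_x/n_z = −0.254525582 and ∂z/∂N = −n_y/n_z = −0.528417242.
Intercept c from TP-A: 2878 + 168710.76 + 2773991.31 = 2945580.06.
At (662888, 5249762): z_contact = −168721.95 − 2774064.76 + 2945580.06 = 2793.35 ft.
Depth below ground = 2816 − 2793.35 = 22.6 ft.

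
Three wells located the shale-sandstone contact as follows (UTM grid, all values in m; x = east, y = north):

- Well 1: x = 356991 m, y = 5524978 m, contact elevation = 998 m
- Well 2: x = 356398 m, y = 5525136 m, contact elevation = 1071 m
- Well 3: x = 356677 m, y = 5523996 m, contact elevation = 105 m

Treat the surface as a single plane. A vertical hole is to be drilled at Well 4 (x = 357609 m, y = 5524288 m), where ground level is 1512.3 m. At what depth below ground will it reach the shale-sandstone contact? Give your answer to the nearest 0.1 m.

Let the plane be z = a·x + b·y + c.
Well 2−Well 1: −593a + 158b = 73;  Well 3−Well 1: −314a − 982b = −893.
Solving gives a = 0.109833560, b = 0.874248740.
Then c = 998 − a·356991 − b·5524978 = −4868416.65.
At (357609, 5524288): z_contact = 39277.47 + 4829601.82 − 4868416.65 = 462.65 m.
Depth below ground = 1512.3 − 462.65 = 1049.7 m.

1049.7 m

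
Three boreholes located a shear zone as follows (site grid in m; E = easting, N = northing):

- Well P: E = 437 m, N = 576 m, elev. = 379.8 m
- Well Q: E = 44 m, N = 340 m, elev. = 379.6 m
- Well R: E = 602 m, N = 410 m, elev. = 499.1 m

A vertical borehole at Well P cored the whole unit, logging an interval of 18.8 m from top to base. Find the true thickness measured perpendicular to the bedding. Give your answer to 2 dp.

16.65 m

Two edge vectors: Well P→Well Q = (-393, -236, -0.2), Well P→Well R = (165, -166, 119.3).
Normal n = (Well P→Well Q) × (Well P→Well R) = (-28188, 46851.9, 104178).
So ∂z/∂E = −n_x/n_z = 0.27058 and ∂z/∂N = −n_y/n_z = −0.44973.
|∇z| = √(a²+b²) = 0.52485, so dip δ = arctan(0.52485) = 27.69°.
True thickness = vertical thickness × cos δ = 18.8 × cos 27.69° = 16.65 m.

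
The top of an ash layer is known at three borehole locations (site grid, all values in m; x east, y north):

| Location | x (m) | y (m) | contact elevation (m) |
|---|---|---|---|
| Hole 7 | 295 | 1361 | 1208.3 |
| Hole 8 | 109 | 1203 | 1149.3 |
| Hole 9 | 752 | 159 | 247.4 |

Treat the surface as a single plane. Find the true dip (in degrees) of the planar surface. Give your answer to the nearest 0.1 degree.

Two edge vectors: Hole 7→Hole 8 = (-186, -158, -59), Hole 7→Hole 9 = (457, -1202, -960.9).
Normal n = (Hole 7→Hole 8) × (Hole 7→Hole 9) = (80904.2, -205690.4, 295778).
So ∂z/∂x = −n_x/n_z = −0.27353 and ∂z/∂y = −n_y/n_z = 0.69542.
Gradient magnitude |∇z| = √(a² + b²) = √(0.07482 + 0.48361) = 0.74728.
True dip = arctan(0.74728) = 36.8°, dipping toward SSE (azimuth ≈ 159°).

36.8°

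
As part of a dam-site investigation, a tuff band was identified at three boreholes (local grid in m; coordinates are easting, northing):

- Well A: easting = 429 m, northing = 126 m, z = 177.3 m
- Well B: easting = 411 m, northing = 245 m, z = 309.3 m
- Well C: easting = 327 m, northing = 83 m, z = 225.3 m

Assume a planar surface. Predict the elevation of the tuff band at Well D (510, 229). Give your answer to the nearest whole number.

206 m

Let the plane be z = a·easting + b·northing + c.
Well B−Well A: −18a + 119b = 132;  Well C−Well A: −102a − 43b = 48.
Solving gives a = −0.88197, b = 0.97584.
Then c = 177.3 − a·429 − b·126 = 432.71.
At (510, 229): z = −449.8 + 223.5 + 432.71 = 206.4 m.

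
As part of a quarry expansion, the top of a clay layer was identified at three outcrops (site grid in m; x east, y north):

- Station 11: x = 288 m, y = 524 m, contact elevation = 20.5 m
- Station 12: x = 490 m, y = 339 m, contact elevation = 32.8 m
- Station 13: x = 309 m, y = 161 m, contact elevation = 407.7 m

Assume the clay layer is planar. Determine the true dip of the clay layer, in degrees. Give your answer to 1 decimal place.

Two edge vectors: Station 11→Station 12 = (202, -185, 12.3), Station 11→Station 13 = (21, -363, 387.2).
Normal n = (Station 11→Station 12) × (Station 11→Station 13) = (-67167.1, -77956.1, -69441).
So ∂z/∂x = −n_x/n_z = −0.96725 and ∂z/∂y = −n_y/n_z = −1.12262.
Gradient magnitude |∇z| = √(a² + b²) = √(0.93558 + 1.26028) = 1.48184.
True dip = arctan(1.48184) = 56.0°, dipping toward NE (azimuth ≈ 041°).

56.0°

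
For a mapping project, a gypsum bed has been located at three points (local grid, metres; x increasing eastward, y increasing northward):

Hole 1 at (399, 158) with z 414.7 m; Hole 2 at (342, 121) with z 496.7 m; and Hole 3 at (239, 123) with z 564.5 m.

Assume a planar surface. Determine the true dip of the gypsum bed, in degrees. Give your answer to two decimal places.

Let the plane be z = a·x + b·y + c.
Hole 2−Hole 1: −57a − 37b = 82;  Hole 3−Hole 1: −160a − 35b = 149.8.
Solving gives a = −0.68092, b = −1.16724.
Gradient magnitude |∇z| = √(a² + b²) = √(0.46365 + 1.36244) = 1.35133.
True dip = arctan(1.35133) = 53.50°, dipping toward NNE (azimuth ≈ 030°).

53.50°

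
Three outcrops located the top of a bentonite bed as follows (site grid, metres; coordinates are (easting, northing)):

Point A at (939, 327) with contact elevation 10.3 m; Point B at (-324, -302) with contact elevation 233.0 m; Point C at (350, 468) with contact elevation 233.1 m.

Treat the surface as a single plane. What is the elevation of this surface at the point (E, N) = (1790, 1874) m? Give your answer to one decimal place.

Let the plane be z = a·E + b·N + c.
Point B−Point A: −1263a − 629b = 222.7;  Point C−Point A: −589a + 141b = 222.8.
Solving gives a = −0.312711, b = 0.273853.
Then c = 10.3 − a·939 − b·327 = 214.39.
At (1790, 1874): z = −559.8 + 513.2 + 214.39 = 167.8 m.

167.8 m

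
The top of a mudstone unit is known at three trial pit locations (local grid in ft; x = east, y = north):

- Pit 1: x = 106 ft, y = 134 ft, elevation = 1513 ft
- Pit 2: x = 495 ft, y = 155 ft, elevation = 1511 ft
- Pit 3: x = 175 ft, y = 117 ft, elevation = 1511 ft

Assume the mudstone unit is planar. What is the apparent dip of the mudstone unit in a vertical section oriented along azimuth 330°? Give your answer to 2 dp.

Let the plane be z = a·x + b·y + c.
Pit 2−Pit 1: 389a + 21b = −2;  Pit 3−Pit 1: 69a − 17b = −2.
Solving gives a = −0.00943, b = 0.07938.
Unit vector along 330° is (sin 330°, cos 330°) = (-0.5000, 0.8660).
Slope in that direction = a·(-0.5000) + b·(0.8660) = 0.07346.
Apparent dip = arctan|0.07346| = 4.20° (true dip is 4.6°, so apparent ≤ true as expected).

4.20°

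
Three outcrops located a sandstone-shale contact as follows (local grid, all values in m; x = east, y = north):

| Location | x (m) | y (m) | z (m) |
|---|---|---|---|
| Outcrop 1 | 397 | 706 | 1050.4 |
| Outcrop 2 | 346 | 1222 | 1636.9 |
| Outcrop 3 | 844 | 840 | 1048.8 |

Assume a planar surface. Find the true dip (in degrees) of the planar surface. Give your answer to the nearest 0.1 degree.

Let the plane be z = a·x + b·y + c.
Outcrop 2−Outcrop 1: −51a + 516b = 586.5;  Outcrop 3−Outcrop 1: 447a + 134b = −1.6.
Solving gives a = −0.33441, b = 1.10358.
Gradient magnitude |∇z| = √(a² + b²) = √(0.11183 + 1.21788) = 1.15313.
True dip = arctan(1.15313) = 49.1°, dipping toward SSE (azimuth ≈ 163°).

49.1°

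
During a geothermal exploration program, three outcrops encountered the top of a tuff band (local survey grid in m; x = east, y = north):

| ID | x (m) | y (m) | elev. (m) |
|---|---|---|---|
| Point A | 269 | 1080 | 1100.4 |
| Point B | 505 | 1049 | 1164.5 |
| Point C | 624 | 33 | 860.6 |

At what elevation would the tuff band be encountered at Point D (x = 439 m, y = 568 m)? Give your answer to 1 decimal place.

982.0 m

Let the plane be z = a·x + b·y + c.
Point B−Point A: 236a − 31b = 64.1;  Point C−Point A: 355a − 1047b = −239.8.
Solving gives a = 0.315759, b = 0.336098.
Then c = 1100.4 − a·269 − b·1080 = 652.48.
At (439, 568): z = 138.6 + 190.9 + 652.48 = 982.0 m.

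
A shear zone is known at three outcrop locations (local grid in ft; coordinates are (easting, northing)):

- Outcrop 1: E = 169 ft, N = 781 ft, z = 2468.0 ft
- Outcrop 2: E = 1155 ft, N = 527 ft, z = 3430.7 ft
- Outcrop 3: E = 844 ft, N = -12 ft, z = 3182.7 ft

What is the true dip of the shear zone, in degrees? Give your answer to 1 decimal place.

43.8°

Let the plane be z = a·E + b·N + c.
Outcrop 2−Outcrop 1: 986a − 254b = 962.7;  Outcrop 3−Outcrop 1: 675a − 793b = 714.7.
Solving gives a = 0.95321, b = −0.08989.
Gradient magnitude |∇z| = √(a² + b²) = √(0.90862 + 0.00808) = 0.95744.
True dip = arctan(0.95744) = 43.8°, dipping toward W (azimuth ≈ 275°).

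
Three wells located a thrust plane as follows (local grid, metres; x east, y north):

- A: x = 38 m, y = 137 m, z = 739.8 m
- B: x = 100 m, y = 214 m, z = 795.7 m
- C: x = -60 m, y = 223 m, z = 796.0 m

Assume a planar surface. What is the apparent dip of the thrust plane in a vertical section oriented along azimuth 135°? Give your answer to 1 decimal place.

Let the plane be z = a·x + b·y + c.
B−A: 62a + 77b = 55.9;  C−A: −98a + 86b = 56.2.
Solving gives a = 0.03727, b = 0.69596.
Unit vector along 135° is (sin 135°, cos 135°) = (0.7071, -0.7071).
Slope in that direction = a·(0.7071) + b·(-0.7071) = −0.46576.
Apparent dip = arctan|0.46576| = 25.0° (true dip is 34.9°, so apparent ≤ true as expected).

25.0°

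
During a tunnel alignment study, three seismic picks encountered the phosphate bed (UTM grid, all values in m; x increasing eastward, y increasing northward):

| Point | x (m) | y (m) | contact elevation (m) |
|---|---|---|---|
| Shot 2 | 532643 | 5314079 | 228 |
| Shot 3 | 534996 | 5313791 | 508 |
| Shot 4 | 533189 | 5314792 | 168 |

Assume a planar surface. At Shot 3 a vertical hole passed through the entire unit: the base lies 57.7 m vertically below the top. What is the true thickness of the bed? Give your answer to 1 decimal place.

56.7 m

Let the plane be z = a·x + b·y + c.
Shot 3−Shot 2: 2353a − 288b = 280;  Shot 4−Shot 2: 546a + 713b = −60.
Solving gives a = 0.09938, b = −0.16026.
|∇z| = √(a²+b²) = 0.18857, so dip δ = arctan(0.18857) = 10.68°.
True thickness = vertical thickness × cos δ = 57.7 × cos 10.68° = 56.7 m.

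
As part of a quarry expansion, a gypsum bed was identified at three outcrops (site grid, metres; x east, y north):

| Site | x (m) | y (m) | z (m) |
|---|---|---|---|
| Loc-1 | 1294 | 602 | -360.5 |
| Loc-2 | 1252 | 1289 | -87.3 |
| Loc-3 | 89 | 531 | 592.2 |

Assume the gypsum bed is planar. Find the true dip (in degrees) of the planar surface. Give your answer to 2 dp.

41.43°

Let the plane be z = a·x + b·y + c.
Loc-2−Loc-1: −42a + 687b = 273.2;  Loc-3−Loc-1: −1205a − 71b = 952.7.
Solving gives a = −0.81113, b = 0.34808.
Gradient magnitude |∇z| = √(a² + b²) = √(0.65793 + 0.12116) = 0.88266.
True dip = arctan(0.88266) = 41.43°, dipping toward ESE (azimuth ≈ 113°).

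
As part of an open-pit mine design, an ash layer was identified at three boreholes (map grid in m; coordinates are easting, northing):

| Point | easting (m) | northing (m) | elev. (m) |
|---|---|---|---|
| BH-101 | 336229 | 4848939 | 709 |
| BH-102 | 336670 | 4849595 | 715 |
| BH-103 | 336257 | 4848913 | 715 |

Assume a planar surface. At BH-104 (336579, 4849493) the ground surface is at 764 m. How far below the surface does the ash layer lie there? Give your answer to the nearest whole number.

Two edge vectors: BH-101→BH-102 = (441, 656, 6), BH-101→BH-103 = (28, -26, 6).
Normal n = (BH-101→BH-102) × (BH-101→BH-103) = (4092, -2478, -29834).
So ∂z/∂easting = −n_x/n_z = 0.13715895 and ∂z/∂northing = −n_y/n_z = −0.08305960.
Intercept c from BH-101: 709 − 46116.82 + 402750.92 = 357343.10.
At (336579, 4849493): z_contact = 46164.8 − 402796.9 + 357343.10 = 711.0 m.
Depth below ground = 764 − 711.0 = 53 m.

53 m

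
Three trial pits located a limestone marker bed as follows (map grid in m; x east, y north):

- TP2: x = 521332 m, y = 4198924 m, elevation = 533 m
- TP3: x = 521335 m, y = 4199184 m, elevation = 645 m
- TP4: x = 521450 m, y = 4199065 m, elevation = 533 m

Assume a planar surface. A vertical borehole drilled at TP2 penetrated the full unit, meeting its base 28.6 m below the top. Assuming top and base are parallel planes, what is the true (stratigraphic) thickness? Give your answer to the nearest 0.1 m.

23.6 m

Two edge vectors: TP2→TP3 = (3, 260, 112), TP2→TP4 = (118, 141, 0).
Normal n = (TP2→TP3) × (TP2→TP4) = (-15792, 13216, -30257).
So ∂z/∂x = −n_x/n_z = −0.52193 and ∂z/∂y = −n_y/n_z = 0.43679.
|∇z| = √(a²+b²) = 0.68059, so dip δ = arctan(0.68059) = 34.24°.
True thickness = vertical thickness × cos δ = 28.6 × cos 34.24° = 23.6 m.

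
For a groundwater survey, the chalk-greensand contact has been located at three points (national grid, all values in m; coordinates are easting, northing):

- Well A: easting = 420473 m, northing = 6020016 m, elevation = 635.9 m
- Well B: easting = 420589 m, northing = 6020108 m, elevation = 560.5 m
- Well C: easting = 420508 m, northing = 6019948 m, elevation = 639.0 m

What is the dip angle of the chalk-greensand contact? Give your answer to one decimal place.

27.1°

Let the plane be z = a·easting + b·northing + c.
Well B−Well A: 116a + 92b = −75.4;  Well C−Well A: 35a − 68b = 3.1.
Solving gives a = −0.43590, b = −0.26995.
Gradient magnitude |∇z| = √(a² + b²) = √(0.19001 + 0.07287) = 0.51272.
True dip = arctan(0.51272) = 27.1°, dipping toward ENE (azimuth ≈ 058°).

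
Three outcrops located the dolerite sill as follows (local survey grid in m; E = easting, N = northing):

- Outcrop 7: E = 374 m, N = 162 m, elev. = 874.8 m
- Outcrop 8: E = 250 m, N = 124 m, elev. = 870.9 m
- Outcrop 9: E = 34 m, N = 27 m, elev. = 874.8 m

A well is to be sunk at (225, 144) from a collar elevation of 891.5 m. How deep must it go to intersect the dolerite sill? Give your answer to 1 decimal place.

Let the plane be z = a·E + b·N + c.
Outcrop 8−Outcrop 7: −124a − 38b = −3.9;  Outcrop 9−Outcrop 7: −340a − 135b = 0.
Solving gives a = 0.13783, b = −0.34712.
Then c = 874.8 − a·374 − b·162 = 879.49.
At (225, 144): z_contact = 31.01 − 49.99 + 879.49 = 860.51 m.
Depth below ground = 891.5 − 860.51 = 31.0 m.

31.0 m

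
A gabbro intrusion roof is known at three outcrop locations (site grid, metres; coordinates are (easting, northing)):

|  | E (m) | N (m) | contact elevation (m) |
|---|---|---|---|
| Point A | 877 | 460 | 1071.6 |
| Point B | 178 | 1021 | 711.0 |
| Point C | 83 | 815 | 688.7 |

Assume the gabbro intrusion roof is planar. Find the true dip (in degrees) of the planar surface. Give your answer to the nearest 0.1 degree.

Two edge vectors: Point A→Point B = (-699, 561, -360.6), Point A→Point C = (-794, 355, -382.9).
Normal n = (Point A→Point B) × (Point A→Point C) = (-86793.9, 18669.3, 197289).
So ∂z/∂E = −n_x/n_z = 0.43993 and ∂z/∂N = −n_y/n_z = −0.09463.
Gradient magnitude |∇z| = √(a² + b²) = √(0.19354 + 0.00895) = 0.45000.
True dip = arctan(0.45000) = 24.2°, dipping toward WNW (azimuth ≈ 282°).

24.2°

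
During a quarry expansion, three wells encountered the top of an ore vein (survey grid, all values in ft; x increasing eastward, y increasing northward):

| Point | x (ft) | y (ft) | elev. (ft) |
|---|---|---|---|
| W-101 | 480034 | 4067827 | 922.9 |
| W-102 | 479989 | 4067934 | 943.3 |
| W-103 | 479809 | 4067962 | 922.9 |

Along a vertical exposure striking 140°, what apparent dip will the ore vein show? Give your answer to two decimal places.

5.54°

Let the plane be z = a·x + b·y + c.
W-102−W-101: −45a + 107b = 20.4;  W-103−W-101: −225a + 135b = 0.
Solving gives a = 0.15300, b = 0.25500.
Unit vector along 140° is (sin 140°, cos 140°) = (0.6428, -0.7660).
Slope in that direction = a·(0.6428) + b·(-0.7660) = −0.09699.
Apparent dip = arctan|0.09699| = 5.54° (true dip is 16.6°, so apparent ≤ true as expected).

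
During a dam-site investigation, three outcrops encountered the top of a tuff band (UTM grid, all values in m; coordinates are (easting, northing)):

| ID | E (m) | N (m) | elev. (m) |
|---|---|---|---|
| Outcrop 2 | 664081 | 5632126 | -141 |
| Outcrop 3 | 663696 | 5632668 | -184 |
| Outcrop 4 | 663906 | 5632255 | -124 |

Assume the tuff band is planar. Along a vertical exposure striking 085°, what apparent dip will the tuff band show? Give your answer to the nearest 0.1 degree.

19.4°

Two edge vectors: Outcrop 2→Outcrop 3 = (-385, 542, -43), Outcrop 2→Outcrop 4 = (-175, 129, 17).
Normal n = (Outcrop 2→Outcrop 3) × (Outcrop 2→Outcrop 4) = (14761, 14070, 45185).
So ∂z/∂E = −n_x/n_z = −0.32668 and ∂z/∂N = −n_y/n_z = −0.31139.
Unit vector along 085° is (sin 85°, cos 85°) = (0.9962, 0.0872).
Slope in that direction = a·(0.9962) + b·(0.0872) = −0.35258.
Apparent dip = arctan|0.35258| = 19.4° (true dip is 24.3°, so apparent ≤ true as expected).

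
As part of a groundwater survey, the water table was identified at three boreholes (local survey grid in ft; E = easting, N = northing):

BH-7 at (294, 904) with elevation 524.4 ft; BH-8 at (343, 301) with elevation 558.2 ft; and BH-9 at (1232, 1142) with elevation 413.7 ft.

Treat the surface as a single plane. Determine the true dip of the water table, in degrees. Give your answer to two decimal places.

Two edge vectors: BH-7→BH-8 = (49, -603, 33.8), BH-7→BH-9 = (938, 238, -110.7).
Normal n = (BH-7→BH-8) × (BH-7→BH-9) = (58707.7, 37128.7, 577276).
So ∂z/∂E = −n_x/n_z = −0.10170 and ∂z/∂N = −n_y/n_z = −0.06432.
Gradient magnitude |∇z| = √(a² + b²) = √(0.01034 + 0.00414) = 0.12033.
True dip = arctan(0.12033) = 6.86°, dipping toward ENE (azimuth ≈ 058°).

6.86°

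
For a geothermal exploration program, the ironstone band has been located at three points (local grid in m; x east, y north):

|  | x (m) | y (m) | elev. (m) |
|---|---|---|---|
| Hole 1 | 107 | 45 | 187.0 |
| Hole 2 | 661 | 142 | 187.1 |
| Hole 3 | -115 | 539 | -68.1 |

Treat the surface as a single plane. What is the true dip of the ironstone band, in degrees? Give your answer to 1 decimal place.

Two edge vectors: Hole 1→Hole 2 = (554, 97, 0.1), Hole 1→Hole 3 = (-222, 494, -255.1).
Normal n = (Hole 1→Hole 2) × (Hole 1→Hole 3) = (-24794.1, 141303.2, 295210).
So ∂z/∂x = −n_x/n_z = 0.08399 and ∂z/∂y = −n_y/n_z = −0.47865.
Gradient magnitude |∇z| = √(a² + b²) = √(0.00705 + 0.22911) = 0.48597.
True dip = arctan(0.48597) = 25.9°, dipping toward N (azimuth ≈ 350°).

25.9°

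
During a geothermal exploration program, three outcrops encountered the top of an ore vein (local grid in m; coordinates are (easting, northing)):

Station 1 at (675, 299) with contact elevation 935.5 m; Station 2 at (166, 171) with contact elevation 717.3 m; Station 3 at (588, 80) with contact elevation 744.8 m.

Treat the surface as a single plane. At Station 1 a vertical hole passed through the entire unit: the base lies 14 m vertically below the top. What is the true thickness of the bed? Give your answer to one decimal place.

10.9 m

Two edge vectors: Station 1→Station 2 = (-509, -128, -218.2), Station 1→Station 3 = (-87, -219, -190.7).
Normal n = (Station 1→Station 2) × (Station 1→Station 3) = (-23376.2, -78082.9, 100335).
So ∂z/∂E = −n_x/n_z = 0.23298 and ∂z/∂N = −n_y/n_z = 0.77822.
|∇z| = √(a²+b²) = 0.81235, so dip δ = arctan(0.81235) = 39.09°.
True thickness = vertical thickness × cos δ = 14 × cos 39.09° = 10.9 m.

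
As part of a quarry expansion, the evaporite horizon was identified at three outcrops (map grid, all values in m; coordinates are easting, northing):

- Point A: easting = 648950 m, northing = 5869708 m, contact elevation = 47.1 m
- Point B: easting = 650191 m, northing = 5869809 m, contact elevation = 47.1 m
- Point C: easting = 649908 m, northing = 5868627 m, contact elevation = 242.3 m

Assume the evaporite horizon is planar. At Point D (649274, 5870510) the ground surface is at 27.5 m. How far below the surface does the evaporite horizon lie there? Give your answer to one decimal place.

111.0 m

Two edge vectors: Point A→Point B = (1241, 101, 0), Point A→Point C = (958, -1081, 195.2).
Normal n = (Point A→Point B) × (Point A→Point C) = (19715.2, -242243.2, -1438279).
So ∂z/∂easting = −n_x/n_z = 0.013707493 and ∂z/∂northing = −n_y/n_z = −0.168425737.
Intercept c from Point A: 47.1 − 8895.48 + 988609.89 = 979761.52.
At (649274, 5870510): z_contact = 8899.92 − 988744.97 + 979761.52 = -83.54 m.
Depth below ground = 27.5 − (-83.54) = 111.0 m.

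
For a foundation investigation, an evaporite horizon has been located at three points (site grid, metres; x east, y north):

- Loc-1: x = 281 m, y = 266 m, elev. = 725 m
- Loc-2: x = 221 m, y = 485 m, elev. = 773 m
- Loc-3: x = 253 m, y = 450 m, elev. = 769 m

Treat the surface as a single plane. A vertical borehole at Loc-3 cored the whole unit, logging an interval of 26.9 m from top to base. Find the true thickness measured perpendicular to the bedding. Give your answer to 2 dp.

25.69 m

Two edge vectors: Loc-1→Loc-2 = (-60, 219, 48), Loc-1→Loc-3 = (-28, 184, 44).
Normal n = (Loc-1→Loc-2) × (Loc-1→Loc-3) = (804, 1296, -4908).
So ∂z/∂x = −n_x/n_z = 0.16381 and ∂z/∂y = −n_y/n_z = 0.26406.
|∇z| = √(a²+b²) = 0.31074, so dip δ = arctan(0.31074) = 17.26°.
True thickness = vertical thickness × cos δ = 26.9 × cos 17.26° = 25.69 m.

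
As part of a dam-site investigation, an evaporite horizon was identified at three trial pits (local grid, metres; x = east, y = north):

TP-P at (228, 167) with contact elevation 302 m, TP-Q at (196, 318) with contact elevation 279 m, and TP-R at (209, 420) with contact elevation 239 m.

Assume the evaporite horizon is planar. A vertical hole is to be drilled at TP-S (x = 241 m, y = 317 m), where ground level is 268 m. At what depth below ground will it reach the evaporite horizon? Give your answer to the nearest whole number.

Let the plane be z = a·x + b·y + c.
TP-Q−TP-P: −32a + 151b = −23;  TP-R−TP-P: −19a + 253b = −63.
Solving gives a = −0.70672, b = −0.30209.
Then c = 302 − a·228 − b·167 = 513.58.
At (241, 317): z_contact = −170.3 − 95.8 + 513.58 = 247.5 m.
Depth below ground = 268 − 247.5 = 21 m.

21 m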